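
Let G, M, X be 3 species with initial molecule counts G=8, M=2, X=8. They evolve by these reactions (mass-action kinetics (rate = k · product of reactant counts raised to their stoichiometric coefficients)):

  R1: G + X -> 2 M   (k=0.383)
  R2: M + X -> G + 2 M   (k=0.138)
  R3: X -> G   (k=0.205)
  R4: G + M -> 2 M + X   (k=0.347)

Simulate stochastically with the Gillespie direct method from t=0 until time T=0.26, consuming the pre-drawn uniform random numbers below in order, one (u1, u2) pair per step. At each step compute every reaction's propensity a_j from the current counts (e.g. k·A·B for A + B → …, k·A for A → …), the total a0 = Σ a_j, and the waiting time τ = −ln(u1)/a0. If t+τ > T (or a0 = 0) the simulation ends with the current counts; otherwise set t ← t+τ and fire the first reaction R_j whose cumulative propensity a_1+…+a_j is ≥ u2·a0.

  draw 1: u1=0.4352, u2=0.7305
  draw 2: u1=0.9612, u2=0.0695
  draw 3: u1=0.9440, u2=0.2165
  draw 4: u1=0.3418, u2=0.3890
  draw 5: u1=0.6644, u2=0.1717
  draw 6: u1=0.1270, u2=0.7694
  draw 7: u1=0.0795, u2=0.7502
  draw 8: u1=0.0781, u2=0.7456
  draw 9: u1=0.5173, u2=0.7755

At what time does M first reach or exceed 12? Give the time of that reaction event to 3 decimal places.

t=0.000: G=8 M=2 X=8
Draw 1: a1=24.512, a2=2.208, a3=1.640, a4=5.552, a0=33.912; τ=−ln(0.4352)/33.912=0.025 → t=0.025; u2·a0=0.7305·33.912=24.773; a1=24.512 < 24.773 ≤ a1+a2=26.720 → R2 fires; G=9 M=3 X=7
Draw 2: a1=24.129, a2=2.898, a3=1.435, a4=9.369, a0=37.831; τ=−ln(0.9612)/37.831=0.001 → t=0.026; u2·a0=0.0695·37.831=2.629 ≤ a1=24.129 → R1 fires; G=8 M=5 X=6
Draw 3: a1=18.384, a2=4.140, a3=1.230, a4=13.880, a0=37.634; τ=−ln(0.9440)/37.634=0.002 → t=0.027; u2·a0=0.2165·37.634=8.148 ≤ a1=18.384 → R1 fires; G=7 M=7 X=5
Draw 4: a1=13.405, a2=4.830, a3=1.025, a4=17.003, a0=36.263; τ=−ln(0.3418)/36.263=0.030 → t=0.057; u2·a0=0.3890·36.263=14.106; a1=13.405 < 14.106 ≤ a1+a2=18.235 → R2 fires; G=8 M=8 X=4
Draw 5: a1=12.256, a2=4.416, a3=0.820, a4=22.208, a0=39.700; τ=−ln(0.6644)/39.700=0.010 → t=0.067; u2·a0=0.1717·39.700=6.816 ≤ a1=12.256 → R1 fires; G=7 M=10 X=3
Draw 6: a1=8.043, a2=4.140, a3=0.615, a4=24.290, a0=37.088; τ=−ln(0.1270)/37.088=0.056 → t=0.123; u2·a0=0.7694·37.088=28.536; a1+…+a3=12.798 < 28.536 ≤ a1+…+a4=37.088 → R4 fires; G=6 M=11 X=4
Draw 7: a1=9.192, a2=6.072, a3=0.820, a4=22.902, a0=38.986; τ=−ln(0.0795)/38.986=0.065 → t=0.188; u2·a0=0.7502·38.986=29.247; a1+…+a3=16.084 < 29.247 ≤ a1+…+a4=38.986 → R4 fires; G=5 M=12 X=5
Draw 8: a1=9.575, a2=8.280, a3=1.025, a4=20.820, a0=39.700; τ=−ln(0.0781)/39.700=0.064 → t=0.252; u2·a0=0.7456·39.700=29.600; a1+…+a3=18.880 < 29.600 ≤ a1+…+a4=39.700 → R4 fires; G=4 M=13 X=6
Draw 9: a1=9.192, a2=10.764, a3=1.230, a4=18.044, a0=39.230; τ=−ln(0.5173)/39.230=0.017 → t=0.269 > T=0.26: stop.
M first becomes ≥ 12 when it reaches 12 at the event at t=0.188.

Threshold first reached at t = 0.188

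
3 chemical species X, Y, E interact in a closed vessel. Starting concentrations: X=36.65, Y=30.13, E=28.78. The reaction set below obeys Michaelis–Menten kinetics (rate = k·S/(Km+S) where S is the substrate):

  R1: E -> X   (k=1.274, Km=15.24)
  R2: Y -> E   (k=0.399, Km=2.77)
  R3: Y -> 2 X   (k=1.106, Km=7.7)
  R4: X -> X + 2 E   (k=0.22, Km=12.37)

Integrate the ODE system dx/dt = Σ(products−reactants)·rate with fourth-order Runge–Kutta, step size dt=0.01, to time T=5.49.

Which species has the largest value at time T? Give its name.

Dominant species at T: X

RK4 with dt=0.01: 549 steps to T=5.49. Trajectory (selected grid times):
t=0.00: X=36.65 Y=30.13 E=28.78
t=0.61: X=38.23 Y=29.37 E=28.70
t=1.22: X=39.80 Y=28.62 E=28.62
t=1.83: X=41.37 Y=27.86 E=28.54
t=2.44: X=42.93 Y=27.12 E=28.46
t=3.05: X=44.48 Y=26.37 E=28.38
t=3.66: X=46.03 Y=25.63 E=28.31
t=4.27: X=47.57 Y=24.90 E=28.23
t=4.88: X=49.10 Y=24.16 E=28.16
t=5.49: X=50.62 Y=23.44 E=28.09
At T=5.49: X=50.62 Y=23.44 E=28.09; the largest is X.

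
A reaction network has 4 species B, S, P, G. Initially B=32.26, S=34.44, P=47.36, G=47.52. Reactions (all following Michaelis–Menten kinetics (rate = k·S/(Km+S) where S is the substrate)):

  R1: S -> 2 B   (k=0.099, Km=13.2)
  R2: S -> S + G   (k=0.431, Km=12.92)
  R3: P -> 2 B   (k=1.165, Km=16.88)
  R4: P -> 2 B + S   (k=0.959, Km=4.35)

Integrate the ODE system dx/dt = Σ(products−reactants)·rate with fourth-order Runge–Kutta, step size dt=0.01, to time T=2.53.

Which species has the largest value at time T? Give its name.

Dominant species at T: G

RK4 with dt=0.01: 253 steps to T=2.53. Trajectory (selected grid times):
t=0.00: B=32.26 S=34.44 P=47.36 G=47.52
t=0.28: B=33.27 S=34.67 P=46.87 G=47.61
t=0.56: B=34.28 S=34.89 P=46.39 G=47.70
t=0.84: B=35.29 S=35.12 P=45.90 G=47.78
t=1.12: B=36.30 S=35.34 P=45.42 G=47.87
t=1.41: B=37.34 S=35.57 P=44.92 G=47.96
t=1.69: B=38.34 S=35.80 P=44.44 G=48.05
t=1.97: B=39.34 S=36.02 P=43.96 G=48.14
t=2.25: B=40.34 S=36.25 P=43.48 G=48.23
t=2.53: B=41.34 S=36.47 P=43.00 G=48.32
At T=2.53: B=41.34 S=36.47 P=43.00 G=48.32; the largest is G.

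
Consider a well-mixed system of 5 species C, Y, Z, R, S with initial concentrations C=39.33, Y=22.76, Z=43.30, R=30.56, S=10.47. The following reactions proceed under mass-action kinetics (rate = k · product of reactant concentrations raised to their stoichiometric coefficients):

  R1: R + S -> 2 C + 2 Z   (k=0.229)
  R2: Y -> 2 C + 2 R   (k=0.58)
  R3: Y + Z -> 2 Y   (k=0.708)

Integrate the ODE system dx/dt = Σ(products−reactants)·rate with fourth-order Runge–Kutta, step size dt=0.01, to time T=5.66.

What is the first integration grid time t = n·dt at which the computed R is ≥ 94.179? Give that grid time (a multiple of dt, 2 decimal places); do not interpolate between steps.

Threshold first reached at t = 1.02

RK4 with dt=0.01: 566 steps to T=5.66. Trajectory (selected grid times):
t=0.00: C=39.33 Y=22.76 Z=43.30 R=30.56 S=10.47
t=0.63: C=109.55 Y=62.31 Z=0.01 R=69.40 S=0.01
t=1.01: C=134.23 Y=50.02 Z=0.00 R=94.05 S=0.00
t=1.02: C=134.81 Y=49.73 Z=0.00 R=94.63 S=0.00
t=1.26: C=147.74 Y=43.27 Z=0.00 R=107.56 S=0.00
t=1.89: C=174.22 Y=30.02 Z=0.00 R=134.04 S=0.00
t=2.52: C=192.60 Y=20.83 Z=0.00 R=152.42 S=0.00
t=3.14: C=205.19 Y=14.54 Z=0.00 R=165.01 S=0.00
t=3.77: C=214.09 Y=10.09 Z=0.00 R=173.91 S=0.00
t=4.40: C=220.27 Y=7.00 Z=0.00 R=180.09 S=0.00
t=5.03: C=224.55 Y=4.86 Z=0.00 R=184.37 S=0.00
t=5.66: C=227.53 Y=3.37 Z=0.00 R=187.35 S=0.00
R(1.01)=94.054 < 94.179 but R(1.02)=94.633 ≥ 94.179, so the first grid time is t=1.02.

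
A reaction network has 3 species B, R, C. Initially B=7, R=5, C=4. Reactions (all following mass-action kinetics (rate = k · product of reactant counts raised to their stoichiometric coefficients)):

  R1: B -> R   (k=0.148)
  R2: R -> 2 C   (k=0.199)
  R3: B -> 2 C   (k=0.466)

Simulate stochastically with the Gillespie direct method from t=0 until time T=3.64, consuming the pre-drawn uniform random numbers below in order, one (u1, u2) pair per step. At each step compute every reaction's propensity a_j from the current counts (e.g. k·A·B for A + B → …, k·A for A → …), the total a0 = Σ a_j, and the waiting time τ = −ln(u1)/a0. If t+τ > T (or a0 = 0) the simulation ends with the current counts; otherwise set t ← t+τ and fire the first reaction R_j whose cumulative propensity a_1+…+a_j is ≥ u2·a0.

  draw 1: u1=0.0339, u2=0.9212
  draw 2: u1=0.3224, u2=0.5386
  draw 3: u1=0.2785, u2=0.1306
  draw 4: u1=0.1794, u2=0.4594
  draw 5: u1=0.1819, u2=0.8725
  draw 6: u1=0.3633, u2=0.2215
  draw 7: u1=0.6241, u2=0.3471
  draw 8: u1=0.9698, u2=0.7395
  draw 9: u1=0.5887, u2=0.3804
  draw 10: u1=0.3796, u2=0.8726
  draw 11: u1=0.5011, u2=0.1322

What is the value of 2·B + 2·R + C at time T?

Check how each reaction changes W = 2·B + 2·R + C (weight of products minus weight of reactants):
R1: B -> R: (2·1) − (2·1) = 2 − 2 = 0
R2: R -> 2 C: (1·2) − (2·1) = 2 − 2 = 0
R3: B -> 2 C: (1·2) − (2·1) = 2 − 2 = 0
Every reaction leaves W unchanged, so W is conserved and no simulation is needed: W(T) = W(0) = 2·7 + 2·5 + 4 = 28

Value at T = 28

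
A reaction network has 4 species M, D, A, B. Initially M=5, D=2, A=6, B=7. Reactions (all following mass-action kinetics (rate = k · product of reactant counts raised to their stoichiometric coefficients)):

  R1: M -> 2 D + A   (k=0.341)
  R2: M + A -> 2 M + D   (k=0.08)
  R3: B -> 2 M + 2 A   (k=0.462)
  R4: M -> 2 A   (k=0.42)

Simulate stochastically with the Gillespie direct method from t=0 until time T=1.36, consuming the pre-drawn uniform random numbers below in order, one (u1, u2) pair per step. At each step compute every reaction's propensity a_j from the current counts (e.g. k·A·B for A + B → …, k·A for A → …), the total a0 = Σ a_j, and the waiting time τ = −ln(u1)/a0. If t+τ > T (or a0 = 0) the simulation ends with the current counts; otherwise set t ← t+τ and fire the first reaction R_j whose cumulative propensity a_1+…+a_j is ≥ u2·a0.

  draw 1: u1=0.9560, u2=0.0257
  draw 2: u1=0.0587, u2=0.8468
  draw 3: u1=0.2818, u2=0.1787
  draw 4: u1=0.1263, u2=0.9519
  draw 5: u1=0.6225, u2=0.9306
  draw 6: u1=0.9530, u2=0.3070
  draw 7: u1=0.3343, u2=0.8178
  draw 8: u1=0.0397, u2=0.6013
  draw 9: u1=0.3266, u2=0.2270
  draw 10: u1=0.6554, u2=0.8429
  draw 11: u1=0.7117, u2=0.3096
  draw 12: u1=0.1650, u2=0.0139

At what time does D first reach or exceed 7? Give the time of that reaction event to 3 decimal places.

Threshold first reached at t = 1.282

t=0.000: M=5 D=2 A=6 B=7
Draw 1: a1=1.705, a2=2.400, a3=3.234, a4=2.100, a0=9.439; τ=−ln(0.9560)/9.439=0.005 → t=0.005; u2·a0=0.0257·9.439=0.243 ≤ a1=1.705 → R1 fires; M=4 D=4 A=7 B=7
Draw 2: a1=1.364, a2=2.240, a3=3.234, a4=1.680, a0=8.518; τ=−ln(0.0587)/8.518=0.333 → t=0.338; u2·a0=0.8468·8.518=7.213; a1+…+a3=6.838 < 7.213 ≤ a1+…+a4=8.518 → R4 fires; M=3 D=4 A=9 B=7
Draw 3: a1=1.023, a2=2.160, a3=3.234, a4=1.260, a0=7.677; τ=−ln(0.2818)/7.677=0.165 → t=0.503; u2·a0=0.1787·7.677=1.372; a1=1.023 < 1.372 ≤ a1+a2=3.183 → R2 fires; M=4 D=5 A=8 B=7
Draw 4: a1=1.364, a2=2.560, a3=3.234, a4=1.680, a0=8.838; τ=−ln(0.1263)/8.838=0.234 → t=0.737; u2·a0=0.9519·8.838=8.413; a1+…+a3=7.158 < 8.413 ≤ a1+…+a4=8.838 → R4 fires; M=3 D=5 A=10 B=7
Draw 5: a1=1.023, a2=2.400, a3=3.234, a4=1.260, a0=7.917; τ=−ln(0.6225)/7.917=0.060 → t=0.797; u2·a0=0.9306·7.917=7.368; a1+…+a3=6.657 < 7.368 ≤ a1+…+a4=7.917 → R4 fires; M=2 D=5 A=12 B=7
Draw 6: a1=0.682, a2=1.920, a3=3.234, a4=0.840, a0=6.676; τ=−ln(0.9530)/6.676=0.007 → t=0.804; u2·a0=0.3070·6.676=2.050; a1=0.682 < 2.050 ≤ a1+a2=2.602 → R2 fires; M=3 D=6 A=11 B=7
Draw 7: a1=1.023, a2=2.640, a3=3.234, a4=1.260, a0=8.157; τ=−ln(0.3343)/8.157=0.134 → t=0.938; u2·a0=0.8178·8.157=6.671; a1+a2=3.663 < 6.671 ≤ a1+…+a3=6.897 → R3 fires; M=5 D=6 A=13 B=6
Draw 8: a1=1.705, a2=5.200, a3=2.772, a4=2.100, a0=11.777; τ=−ln(0.0397)/11.777=0.274 → t=1.212; u2·a0=0.6013·11.777=7.082; a1+a2=6.905 < 7.082 ≤ a1+…+a3=9.677 → R3 fires; M=7 D=6 A=15 B=5
Draw 9: a1=2.387, a2=8.400, a3=2.310, a4=2.940, a0=16.037; τ=−ln(0.3266)/16.037=0.070 → t=1.282; u2·a0=0.2270·16.037=3.640; a1=2.387 < 3.640 ≤ a1+a2=10.787 → R2 fires; M=8 D=7 A=14 B=5
Draw 10: a1=2.728, a2=8.960, a3=2.310, a4=3.360, a0=17.358; τ=−ln(0.6554)/17.358=0.024 → t=1.306; u2·a0=0.8429·17.358=14.631; a1+…+a3=13.998 < 14.631 ≤ a1+…+a4=17.358 → R4 fires; M=7 D=7 A=16 B=5
Draw 11: a1=2.387, a2=8.960, a3=2.310, a4=2.940, a0=16.597; τ=−ln(0.7117)/16.597=0.020 → t=1.327; u2·a0=0.3096·16.597=5.138; a1=2.387 < 5.138 ≤ a1+a2=11.347 → R2 fires; M=8 D=8 A=15 B=5
Draw 12: a1=2.728, a2=9.600, a3=2.310, a4=3.360, a0=17.998; τ=−ln(0.1650)/17.998=0.100 → t=1.427 > T=1.36: stop.
D first becomes ≥ 7 when it reaches 7 at the event at t=1.282.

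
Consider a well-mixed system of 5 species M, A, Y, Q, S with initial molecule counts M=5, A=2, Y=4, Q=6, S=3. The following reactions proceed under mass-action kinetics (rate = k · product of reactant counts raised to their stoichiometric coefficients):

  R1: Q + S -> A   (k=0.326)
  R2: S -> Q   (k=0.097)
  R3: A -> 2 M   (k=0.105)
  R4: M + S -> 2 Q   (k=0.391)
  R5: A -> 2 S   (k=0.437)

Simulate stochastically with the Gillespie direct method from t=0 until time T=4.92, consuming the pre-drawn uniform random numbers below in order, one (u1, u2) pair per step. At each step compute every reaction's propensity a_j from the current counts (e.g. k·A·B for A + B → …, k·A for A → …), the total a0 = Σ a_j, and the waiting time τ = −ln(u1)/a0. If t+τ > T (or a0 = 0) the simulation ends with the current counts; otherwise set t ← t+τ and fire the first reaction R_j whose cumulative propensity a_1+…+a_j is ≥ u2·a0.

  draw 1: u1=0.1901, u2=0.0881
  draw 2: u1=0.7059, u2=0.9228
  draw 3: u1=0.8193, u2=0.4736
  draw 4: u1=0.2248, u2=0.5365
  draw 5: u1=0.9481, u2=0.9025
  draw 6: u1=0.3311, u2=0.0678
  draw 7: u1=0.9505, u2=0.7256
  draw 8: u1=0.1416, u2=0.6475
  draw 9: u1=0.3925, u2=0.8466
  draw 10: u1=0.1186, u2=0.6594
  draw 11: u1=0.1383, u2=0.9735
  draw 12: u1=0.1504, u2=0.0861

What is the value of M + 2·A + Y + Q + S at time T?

Check how each reaction changes W = M + 2·A + Y + Q + S (weight of products minus weight of reactants):
R1: Q + S -> A: (2·1) − (1·1 + 1·1) = 2 − 2 = 0
R2: S -> Q: (1·1) − (1·1) = 1 − 1 = 0
R3: A -> 2 M: (1·2) − (2·1) = 2 − 2 = 0
R4: M + S -> 2 Q: (1·2) − (1·1 + 1·1) = 2 − 2 = 0
R5: A -> 2 S: (1·2) − (2·1) = 2 − 2 = 0
Every reaction leaves W unchanged, so W is conserved and no simulation is needed: W(T) = W(0) = 5 + 2·2 + 4 + 6 + 3 = 22

Value at T = 22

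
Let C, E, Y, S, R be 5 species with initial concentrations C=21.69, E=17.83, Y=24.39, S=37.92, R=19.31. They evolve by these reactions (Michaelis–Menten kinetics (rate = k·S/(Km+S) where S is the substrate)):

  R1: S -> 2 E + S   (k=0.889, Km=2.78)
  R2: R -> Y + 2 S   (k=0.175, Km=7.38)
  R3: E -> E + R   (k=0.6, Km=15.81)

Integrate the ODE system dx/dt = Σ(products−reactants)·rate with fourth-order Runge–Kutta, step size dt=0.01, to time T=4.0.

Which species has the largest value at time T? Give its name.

RK4 with dt=0.01: 400 steps to T=4.0. Trajectory (selected grid times):
t=0.00: C=21.69 E=17.83 Y=24.39 S=37.92 R=19.31
t=0.44: C=21.69 E=18.56 Y=24.45 S=38.03 R=19.40
t=0.89: C=21.69 E=19.30 Y=24.50 S=38.15 R=19.49
t=1.33: C=21.69 E=20.03 Y=24.56 S=38.26 R=19.58
t=1.78: C=21.69 E=20.78 Y=24.62 S=38.37 R=19.67
t=2.22: C=21.69 E=21.51 Y=24.67 S=38.48 R=19.77
t=2.67: C=21.69 E=22.26 Y=24.73 S=38.60 R=19.87
t=3.11: C=21.69 E=22.99 Y=24.79 S=38.71 R=19.96
t=3.56: C=21.69 E=23.73 Y=24.84 S=38.83 R=20.07
t=4.00: C=21.69 E=24.46 Y=24.90 S=38.94 R=20.17
At T=4.0: C=21.69 E=24.46 Y=24.90 S=38.94 R=20.17; the largest is S.

Dominant species at T: S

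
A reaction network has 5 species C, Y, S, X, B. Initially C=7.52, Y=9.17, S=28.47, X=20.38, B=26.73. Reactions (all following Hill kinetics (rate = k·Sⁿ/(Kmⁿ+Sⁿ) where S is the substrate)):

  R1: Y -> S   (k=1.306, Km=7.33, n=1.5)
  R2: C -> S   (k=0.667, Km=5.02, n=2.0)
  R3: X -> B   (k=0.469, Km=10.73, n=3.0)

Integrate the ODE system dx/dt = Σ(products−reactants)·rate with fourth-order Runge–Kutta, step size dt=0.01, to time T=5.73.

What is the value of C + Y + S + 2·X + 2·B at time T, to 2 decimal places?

Value at T = 139.38

Check how each reaction changes W = C + Y + S + 2·X + 2·B (weight of products minus weight of reactants):
R1: Y -> S: (1·1) − (1·1) = 1 − 1 = 0
R2: C -> S: (1·1) − (1·1) = 1 − 1 = 0
R3: X -> B: (2·1) − (2·1) = 2 − 2 = 0
Every reaction leaves W unchanged, so W is conserved and no simulation is needed: W(T) = W(0) = 7.52 + 9.17 + 28.47 + 2·20.38 + 2·26.73 = 139.38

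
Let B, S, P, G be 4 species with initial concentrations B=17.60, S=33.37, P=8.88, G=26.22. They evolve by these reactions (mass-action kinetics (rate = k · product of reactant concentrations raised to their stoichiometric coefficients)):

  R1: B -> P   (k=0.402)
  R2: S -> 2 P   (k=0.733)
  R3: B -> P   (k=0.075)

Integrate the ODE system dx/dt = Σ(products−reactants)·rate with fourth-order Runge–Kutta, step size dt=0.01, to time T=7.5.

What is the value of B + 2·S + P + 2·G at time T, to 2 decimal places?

Check how each reaction changes W = B + 2·S + P + 2·G (weight of products minus weight of reactants):
R1: B -> P: (1·1) − (1·1) = 1 − 1 = 0
R2: S -> 2 P: (1·2) − (2·1) = 2 − 2 = 0
R3: B -> P: (1·1) − (1·1) = 1 − 1 = 0
Every reaction leaves W unchanged, so W is conserved and no simulation is needed: W(T) = W(0) = 17.60 + 2·33.37 + 8.88 + 2·26.22 = 145.66

Value at T = 145.66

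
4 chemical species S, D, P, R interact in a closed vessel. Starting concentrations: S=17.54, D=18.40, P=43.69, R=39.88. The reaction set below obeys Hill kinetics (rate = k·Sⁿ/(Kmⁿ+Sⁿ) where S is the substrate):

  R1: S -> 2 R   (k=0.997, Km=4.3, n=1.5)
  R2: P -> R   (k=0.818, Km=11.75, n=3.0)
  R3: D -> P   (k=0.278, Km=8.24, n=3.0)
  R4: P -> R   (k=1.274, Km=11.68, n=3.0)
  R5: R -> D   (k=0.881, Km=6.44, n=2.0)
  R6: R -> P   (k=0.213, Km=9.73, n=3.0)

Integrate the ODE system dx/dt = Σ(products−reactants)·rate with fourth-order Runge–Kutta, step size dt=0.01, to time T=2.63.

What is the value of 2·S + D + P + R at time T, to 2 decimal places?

Value at T = 137.05

Check how each reaction changes W = 2·S + D + P + R (weight of products minus weight of reactants):
R1: S -> 2 R: (1·2) − (2·1) = 2 − 2 = 0
R2: P -> R: (1·1) − (1·1) = 1 − 1 = 0
R3: D -> P: (1·1) − (1·1) = 1 − 1 = 0
R4: P -> R: (1·1) − (1·1) = 1 − 1 = 0
R5: R -> D: (1·1) − (1·1) = 1 − 1 = 0
R6: R -> P: (1·1) − (1·1) = 1 − 1 = 0
Every reaction leaves W unchanged, so W is conserved and no simulation is needed: W(T) = W(0) = 2·17.54 + 18.40 + 43.69 + 39.88 = 137.05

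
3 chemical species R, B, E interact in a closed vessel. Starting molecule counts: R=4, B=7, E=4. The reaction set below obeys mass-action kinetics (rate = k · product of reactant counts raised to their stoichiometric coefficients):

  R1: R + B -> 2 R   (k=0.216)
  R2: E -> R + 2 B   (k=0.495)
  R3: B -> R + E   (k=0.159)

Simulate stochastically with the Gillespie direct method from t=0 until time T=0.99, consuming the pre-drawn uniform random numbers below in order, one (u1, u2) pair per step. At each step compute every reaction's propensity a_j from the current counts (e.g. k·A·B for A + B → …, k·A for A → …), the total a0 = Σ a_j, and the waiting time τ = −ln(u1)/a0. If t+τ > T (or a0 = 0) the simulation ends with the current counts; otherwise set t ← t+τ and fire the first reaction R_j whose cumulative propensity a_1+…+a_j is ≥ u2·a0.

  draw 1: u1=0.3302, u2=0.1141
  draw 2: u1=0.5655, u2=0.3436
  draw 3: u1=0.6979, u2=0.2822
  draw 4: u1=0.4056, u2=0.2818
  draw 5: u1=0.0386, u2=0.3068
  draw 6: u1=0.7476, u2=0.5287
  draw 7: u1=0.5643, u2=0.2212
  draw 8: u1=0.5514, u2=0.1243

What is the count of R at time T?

R at T = 11

t=0.000: R=4 B=7 E=4
Draw 1: a1=6.048, a2=1.980, a3=1.113, a0=9.141; τ=−ln(0.3302)/9.141=0.121 → t=0.121; u2·a0=0.1141·9.141=1.043 ≤ a1=6.048 → R1 fires; R=5 B=6 E=4
Draw 2: a1=6.480, a2=1.980, a3=0.954, a0=9.414; τ=−ln(0.5655)/9.414=0.061 → t=0.182; u2·a0=0.3436·9.414=3.235 ≤ a1=6.480 → R1 fires; R=6 B=5 E=4
Draw 3: a1=6.480, a2=1.980, a3=0.795, a0=9.255; τ=−ln(0.6979)/9.255=0.039 → t=0.221; u2·a0=0.2822·9.255=2.612 ≤ a1=6.480 → R1 fires; R=7 B=4 E=4
Draw 4: a1=6.048, a2=1.980, a3=0.636, a0=8.664; τ=−ln(0.4056)/8.664=0.104 → t=0.325; u2·a0=0.2818·8.664=2.442 ≤ a1=6.048 → R1 fires; R=8 B=3 E=4
Draw 5: a1=5.184, a2=1.980, a3=0.477, a0=7.641; τ=−ln(0.0386)/7.641=0.426 → t=0.751; u2·a0=0.3068·7.641=2.344 ≤ a1=5.184 → R1 fires; R=9 B=2 E=4
Draw 6: a1=3.888, a2=1.980, a3=0.318, a0=6.186; τ=−ln(0.7476)/6.186=0.047 → t=0.798; u2·a0=0.5287·6.186=3.271 ≤ a1=3.888 → R1 fires; R=10 B=1 E=4
Draw 7: a1=2.160, a2=1.980, a3=0.159, a0=4.299; τ=−ln(0.5643)/4.299=0.133 → t=0.931; u2·a0=0.2212·4.299=0.951 ≤ a1=2.160 → R1 fires; R=11 B=0 E=4
Draw 8: a1=0.000, a2=1.980, a3=0.000, a0=1.980; τ=−ln(0.5514)/1.980=0.301 → t=1.231 > T=0.99: stop.
Read off R at T=0.99: 11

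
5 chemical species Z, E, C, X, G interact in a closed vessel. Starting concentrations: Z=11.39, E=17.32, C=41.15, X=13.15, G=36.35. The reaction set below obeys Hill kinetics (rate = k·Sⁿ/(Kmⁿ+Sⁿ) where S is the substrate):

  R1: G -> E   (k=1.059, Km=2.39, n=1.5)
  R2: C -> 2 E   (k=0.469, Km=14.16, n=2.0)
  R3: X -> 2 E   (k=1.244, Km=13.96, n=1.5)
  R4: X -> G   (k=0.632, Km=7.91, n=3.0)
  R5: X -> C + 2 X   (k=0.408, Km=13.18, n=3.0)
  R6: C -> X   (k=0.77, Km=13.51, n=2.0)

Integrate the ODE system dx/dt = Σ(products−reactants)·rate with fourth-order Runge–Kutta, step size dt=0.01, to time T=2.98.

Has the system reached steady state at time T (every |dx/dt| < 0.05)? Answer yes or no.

RK4 with dt=0.01: 298 steps to T=2.98. Trajectory (selected grid times):
t=0.00: Z=11.39 E=17.32 C=41.15 X=13.15 G=36.35
t=0.33: Z=11.39 E=18.33 C=40.85 X=13.08 G=36.18
t=0.66: Z=11.39 E=19.34 C=40.55 X=13.01 G=36.00
t=0.99: Z=11.39 E=20.35 C=40.25 X=12.94 G=35.83
t=1.32: Z=11.39 E=21.35 C=39.95 X=12.87 G=35.66
t=1.66: Z=11.39 E=22.39 C=39.64 X=12.80 G=35.48
t=1.99: Z=11.39 E=23.39 C=39.34 X=12.73 G=35.30
t=2.32: Z=11.39 E=24.39 C=39.04 X=12.66 G=35.13
t=2.65: Z=11.39 E=25.38 C=38.74 X=12.60 G=34.95
t=2.98: Z=11.39 E=26.38 C=38.44 X=12.53 G=34.77
Rates at T: R1=1.0403, R2=0.4130, R3=0.5716, R4=0.5049, R5=0.1885, R6=0.6853
dx/dt at T (Σ net stoichiometry × rate): Z=+0.0000, E=+3.0094, C=-0.9098, X=-0.2027, G=-0.5353
Largest |dx/dt| is |+3.0094| (E) ≥ 0.05 → not steady.

Steady state at T: no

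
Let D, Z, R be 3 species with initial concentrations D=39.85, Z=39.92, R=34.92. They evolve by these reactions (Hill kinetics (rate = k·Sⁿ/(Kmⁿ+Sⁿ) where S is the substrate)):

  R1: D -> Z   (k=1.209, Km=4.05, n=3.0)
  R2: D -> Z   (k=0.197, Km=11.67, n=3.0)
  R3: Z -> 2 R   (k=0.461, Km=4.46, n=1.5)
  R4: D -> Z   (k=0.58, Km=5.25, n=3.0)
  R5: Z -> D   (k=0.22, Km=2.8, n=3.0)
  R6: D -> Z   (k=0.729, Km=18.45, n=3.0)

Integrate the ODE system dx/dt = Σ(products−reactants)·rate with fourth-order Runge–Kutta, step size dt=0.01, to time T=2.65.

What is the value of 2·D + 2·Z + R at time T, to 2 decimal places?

Value at T = 194.46

Check how each reaction changes W = 2·D + 2·Z + R (weight of products minus weight of reactants):
R1: D -> Z: (2·1) − (2·1) = 2 − 2 = 0
R2: D -> Z: (2·1) − (2·1) = 2 − 2 = 0
R3: Z -> 2 R: (1·2) − (2·1) = 2 − 2 = 0
R4: D -> Z: (2·1) − (2·1) = 2 − 2 = 0
R5: Z -> D: (2·1) − (2·1) = 2 − 2 = 0
R6: D -> Z: (2·1) − (2·1) = 2 − 2 = 0
Every reaction leaves W unchanged, so W is conserved and no simulation is needed: W(T) = W(0) = 2·39.85 + 2·39.92 + 34.92 = 194.46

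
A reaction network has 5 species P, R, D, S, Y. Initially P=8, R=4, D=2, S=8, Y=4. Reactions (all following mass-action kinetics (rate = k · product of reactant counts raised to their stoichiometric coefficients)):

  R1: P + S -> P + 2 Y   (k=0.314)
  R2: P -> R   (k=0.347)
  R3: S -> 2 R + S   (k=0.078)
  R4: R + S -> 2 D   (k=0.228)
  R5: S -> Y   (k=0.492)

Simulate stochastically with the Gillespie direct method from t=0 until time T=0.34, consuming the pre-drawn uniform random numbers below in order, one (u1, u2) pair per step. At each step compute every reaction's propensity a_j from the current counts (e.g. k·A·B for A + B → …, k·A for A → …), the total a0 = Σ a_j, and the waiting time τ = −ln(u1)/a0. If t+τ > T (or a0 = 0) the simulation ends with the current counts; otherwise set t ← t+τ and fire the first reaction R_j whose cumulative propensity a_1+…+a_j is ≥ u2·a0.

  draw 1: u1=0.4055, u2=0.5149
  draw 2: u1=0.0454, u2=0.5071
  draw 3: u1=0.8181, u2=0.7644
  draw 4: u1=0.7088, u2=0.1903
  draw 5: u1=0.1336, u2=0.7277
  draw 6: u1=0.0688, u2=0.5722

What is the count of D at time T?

t=0.000: P=8 R=4 D=2 S=8 Y=4
Draw 1: a1=20.096, a2=2.776, a3=0.624, a4=7.296, a5=3.936, a0=34.728; τ=−ln(0.4055)/34.728=0.026 → t=0.026; u2·a0=0.5149·34.728=17.881 ≤ a1=20.096 → R1 fires; P=8 R=4 D=2 S=7 Y=6
Draw 2: a1=17.584, a2=2.776, a3=0.546, a4=6.384, a5=3.444, a0=30.734; τ=−ln(0.0454)/30.734=0.101 → t=0.127; u2·a0=0.5071·30.734=15.585 ≤ a1=17.584 → R1 fires; P=8 R=4 D=2 S=6 Y=8
Draw 3: a1=15.072, a2=2.776, a3=0.468, a4=5.472, a5=2.952, a0=26.740; τ=−ln(0.8181)/26.740=0.008 → t=0.134; u2·a0=0.7644·26.740=20.440; a1+…+a3=18.316 < 20.440 ≤ a1+…+a4=23.788 → R4 fires; P=8 R=3 D=4 S=5 Y=8
Draw 4: a1=12.560, a2=2.776, a3=0.390, a4=3.420, a5=2.460, a0=21.606; τ=−ln(0.7088)/21.606=0.016 → t=0.150; u2·a0=0.1903·21.606=4.112 ≤ a1=12.560 → R1 fires; P=8 R=3 D=4 S=4 Y=10
Draw 5: a1=10.048, a2=2.776, a3=0.312, a4=2.736, a5=1.968, a0=17.840; τ=−ln(0.1336)/17.840=0.113 → t=0.263; u2·a0=0.7277·17.840=12.982; a1+a2=12.824 < 12.982 ≤ a1+…+a3=13.136 → R3 fires; P=8 R=5 D=4 S=4 Y=10
Draw 6: a1=10.048, a2=2.776, a3=0.312, a4=4.560, a5=1.968, a0=19.664; τ=−ln(0.0688)/19.664=0.136 → t=0.399 > T=0.34: stop.
Read off D at T=0.34: 4

D at T = 4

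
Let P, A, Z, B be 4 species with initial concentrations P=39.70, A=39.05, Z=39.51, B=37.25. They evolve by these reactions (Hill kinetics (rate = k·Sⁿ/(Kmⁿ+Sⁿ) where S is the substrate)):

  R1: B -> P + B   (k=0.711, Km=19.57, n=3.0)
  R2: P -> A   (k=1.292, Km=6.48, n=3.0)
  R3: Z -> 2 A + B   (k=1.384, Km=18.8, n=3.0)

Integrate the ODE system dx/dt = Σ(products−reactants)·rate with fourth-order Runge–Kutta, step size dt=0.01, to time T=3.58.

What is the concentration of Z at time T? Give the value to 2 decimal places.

Z at T = 35.12

RK4 with dt=0.01: 358 steps to T=3.58. Trajectory (selected grid times):
t=0.00: P=39.70 A=39.05 Z=39.51 B=37.25
t=0.40: P=39.43 A=40.56 Z=39.01 B=37.75
t=0.80: P=39.17 A=42.07 Z=38.51 B=38.25
t=1.19: P=38.91 A=43.54 Z=38.03 B=38.73
t=1.59: P=38.65 A=45.04 Z=37.54 B=39.22
t=1.99: P=38.39 A=46.53 Z=37.05 B=39.71
t=2.39: P=38.13 A=48.02 Z=36.56 B=40.20
t=2.78: P=37.88 A=49.47 Z=36.09 B=40.67
t=3.18: P=37.62 A=50.96 Z=35.60 B=41.16
t=3.58: P=37.36 A=52.43 Z=35.12 B=41.64
Read off Z at T=3.58: 35.12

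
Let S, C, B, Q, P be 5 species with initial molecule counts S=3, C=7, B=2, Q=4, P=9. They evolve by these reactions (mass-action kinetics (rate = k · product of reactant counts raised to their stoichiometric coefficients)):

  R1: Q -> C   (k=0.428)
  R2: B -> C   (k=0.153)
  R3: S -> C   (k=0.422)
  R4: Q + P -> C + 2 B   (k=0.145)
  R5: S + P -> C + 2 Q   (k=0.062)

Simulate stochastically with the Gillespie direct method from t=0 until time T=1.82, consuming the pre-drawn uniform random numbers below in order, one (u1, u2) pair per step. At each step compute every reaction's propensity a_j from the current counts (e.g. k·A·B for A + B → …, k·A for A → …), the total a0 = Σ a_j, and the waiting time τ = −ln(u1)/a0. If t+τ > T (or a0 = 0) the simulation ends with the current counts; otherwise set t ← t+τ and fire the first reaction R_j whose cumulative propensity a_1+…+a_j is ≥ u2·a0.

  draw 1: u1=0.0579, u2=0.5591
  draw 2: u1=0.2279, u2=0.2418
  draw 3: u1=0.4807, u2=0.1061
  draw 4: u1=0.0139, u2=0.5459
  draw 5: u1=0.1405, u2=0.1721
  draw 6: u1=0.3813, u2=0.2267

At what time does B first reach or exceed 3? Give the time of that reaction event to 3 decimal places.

Threshold first reached at t = 0.280

t=0.000: S=3 C=7 B=2 Q=4 P=9
Draw 1: a1=1.712, a2=0.306, a3=1.266, a4=5.220, a5=1.674, a0=10.178; τ=−ln(0.0579)/10.178=0.280 → t=0.280; u2·a0=0.5591·10.178=5.691; a1+…+a3=3.284 < 5.691 ≤ a1+…+a4=8.504 → R4 fires; S=3 C=8 B=4 Q=3 P=8
Draw 2: a1=1.284, a2=0.612, a3=1.266, a4=3.480, a5=1.488, a0=8.130; τ=−ln(0.2279)/8.130=0.182 → t=0.462; u2·a0=0.2418·8.130=1.966; a1+a2=1.896 < 1.966 ≤ a1+…+a3=3.162 → R3 fires; S=2 C=9 B=4 Q=3 P=8
Draw 3: a1=1.284, a2=0.612, a3=0.844, a4=3.480, a5=0.992, a0=7.212; τ=−ln(0.4807)/7.212=0.102 → t=0.563; u2·a0=0.1061·7.212=0.765 ≤ a1=1.284 → R1 fires; S=2 C=10 B=4 Q=2 P=8
Draw 4: a1=0.856, a2=0.612, a3=0.844, a4=2.320, a5=0.992, a0=5.624; τ=−ln(0.0139)/5.624=0.760 → t=1.324; u2·a0=0.5459·5.624=3.070; a1+…+a3=2.312 < 3.070 ≤ a1+…+a4=4.632 → R4 fires; S=2 C=11 B=6 Q=1 P=7
Draw 5: a1=0.428, a2=0.918, a3=0.844, a4=1.015, a5=0.868, a0=4.073; τ=−ln(0.1405)/4.073=0.482 → t=1.806; u2·a0=0.1721·4.073=0.701; a1=0.428 < 0.701 ≤ a1+a2=1.346 → R2 fires; S=2 C=12 B=5 Q=1 P=7
Draw 6: a1=0.428, a2=0.765, a3=0.844, a4=1.015, a5=0.868, a0=3.920; τ=−ln(0.3813)/3.920=0.246 → t=2.051 > T=1.82: stop.
B first becomes ≥ 3 when it reaches 4 at the event at t=0.280.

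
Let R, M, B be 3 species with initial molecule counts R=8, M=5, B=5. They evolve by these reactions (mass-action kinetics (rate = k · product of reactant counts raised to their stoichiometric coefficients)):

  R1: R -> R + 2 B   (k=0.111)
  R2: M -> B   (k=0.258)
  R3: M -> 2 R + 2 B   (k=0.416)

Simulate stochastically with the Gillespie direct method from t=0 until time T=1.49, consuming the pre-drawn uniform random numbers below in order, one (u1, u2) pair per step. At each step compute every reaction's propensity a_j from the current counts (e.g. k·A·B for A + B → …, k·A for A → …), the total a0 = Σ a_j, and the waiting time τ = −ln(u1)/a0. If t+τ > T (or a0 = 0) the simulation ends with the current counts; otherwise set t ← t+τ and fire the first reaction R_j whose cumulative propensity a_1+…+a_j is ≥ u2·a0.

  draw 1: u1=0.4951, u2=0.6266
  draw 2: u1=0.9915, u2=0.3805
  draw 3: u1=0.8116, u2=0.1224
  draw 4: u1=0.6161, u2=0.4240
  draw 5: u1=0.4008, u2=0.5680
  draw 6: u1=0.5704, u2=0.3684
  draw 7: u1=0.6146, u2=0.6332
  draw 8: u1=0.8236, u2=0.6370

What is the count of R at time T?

R at T = 10

t=0.000: R=8 M=5 B=5
Draw 1: a1=0.888, a2=1.290, a3=2.080, a0=4.258; τ=−ln(0.4951)/4.258=0.165 → t=0.165; u2·a0=0.6266·4.258=2.668; a1+a2=2.178 < 2.668 ≤ a1+…+a3=4.258 → R3 fires; R=10 M=4 B=7
Draw 2: a1=1.110, a2=1.032, a3=1.664, a0=3.806; τ=−ln(0.9915)/3.806=0.002 → t=0.167; u2·a0=0.3805·3.806=1.448; a1=1.110 < 1.448 ≤ a1+a2=2.142 → R2 fires; R=10 M=3 B=8
Draw 3: a1=1.110, a2=0.774, a3=1.248, a0=3.132; τ=−ln(0.8116)/3.132=0.067 → t=0.234; u2·a0=0.1224·3.132=0.383 ≤ a1=1.110 → R1 fires; R=10 M=3 B=10
Draw 4: a1=1.110, a2=0.774, a3=1.248, a0=3.132; τ=−ln(0.6161)/3.132=0.155 → t=0.389; u2·a0=0.4240·3.132=1.328; a1=1.110 < 1.328 ≤ a1+a2=1.884 → R2 fires; R=10 M=2 B=11
Draw 5: a1=1.110, a2=0.516, a3=0.832, a0=2.458; τ=−ln(0.4008)/2.458=0.372 → t=0.761; u2·a0=0.5680·2.458=1.396; a1=1.110 < 1.396 ≤ a1+a2=1.626 → R2 fires; R=10 M=1 B=12
Draw 6: a1=1.110, a2=0.258, a3=0.416, a0=1.784; τ=−ln(0.5704)/1.784=0.315 → t=1.075; u2·a0=0.3684·1.784=0.657 ≤ a1=1.110 → R1 fires; R=10 M=1 B=14
Draw 7: a1=1.110, a2=0.258, a3=0.416, a0=1.784; τ=−ln(0.6146)/1.784=0.273 → t=1.348; u2·a0=0.6332·1.784=1.130; a1=1.110 < 1.130 ≤ a1+a2=1.368 → R2 fires; R=10 M=0 B=15
Draw 8: a1=1.110, a2=0.000, a3=0.000, a0=1.110; τ=−ln(0.8236)/1.110=0.175 → t=1.523 > T=1.49: stop.
Read off R at T=1.49: 10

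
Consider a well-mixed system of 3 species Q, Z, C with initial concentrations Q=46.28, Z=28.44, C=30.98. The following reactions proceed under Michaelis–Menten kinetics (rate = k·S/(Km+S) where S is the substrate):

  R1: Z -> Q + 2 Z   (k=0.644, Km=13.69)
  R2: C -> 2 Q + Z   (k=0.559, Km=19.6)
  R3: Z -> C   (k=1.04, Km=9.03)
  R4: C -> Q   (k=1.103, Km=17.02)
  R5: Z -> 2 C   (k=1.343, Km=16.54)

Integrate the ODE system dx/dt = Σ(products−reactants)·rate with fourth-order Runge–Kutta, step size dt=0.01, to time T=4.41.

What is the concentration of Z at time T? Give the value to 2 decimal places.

Z at T = 24.80

RK4 with dt=0.01: 441 steps to T=4.41. Trajectory (selected grid times):
t=0.00: Q=46.28 Z=28.44 C=30.98
t=0.49: Q=47.18 Z=28.02 C=31.68
t=0.98: Q=48.08 Z=27.60 C=32.36
t=1.47: Q=48.99 Z=27.19 C=33.04
t=1.96: Q=49.90 Z=26.78 C=33.71
t=2.45: Q=50.82 Z=26.38 C=34.37
t=2.94: Q=51.74 Z=25.98 C=35.01
t=3.43: Q=52.66 Z=25.58 C=35.65
t=3.92: Q=53.59 Z=25.19 C=36.28
t=4.41: Q=54.52 Z=24.80 C=36.90
Read off Z at T=4.41: 24.80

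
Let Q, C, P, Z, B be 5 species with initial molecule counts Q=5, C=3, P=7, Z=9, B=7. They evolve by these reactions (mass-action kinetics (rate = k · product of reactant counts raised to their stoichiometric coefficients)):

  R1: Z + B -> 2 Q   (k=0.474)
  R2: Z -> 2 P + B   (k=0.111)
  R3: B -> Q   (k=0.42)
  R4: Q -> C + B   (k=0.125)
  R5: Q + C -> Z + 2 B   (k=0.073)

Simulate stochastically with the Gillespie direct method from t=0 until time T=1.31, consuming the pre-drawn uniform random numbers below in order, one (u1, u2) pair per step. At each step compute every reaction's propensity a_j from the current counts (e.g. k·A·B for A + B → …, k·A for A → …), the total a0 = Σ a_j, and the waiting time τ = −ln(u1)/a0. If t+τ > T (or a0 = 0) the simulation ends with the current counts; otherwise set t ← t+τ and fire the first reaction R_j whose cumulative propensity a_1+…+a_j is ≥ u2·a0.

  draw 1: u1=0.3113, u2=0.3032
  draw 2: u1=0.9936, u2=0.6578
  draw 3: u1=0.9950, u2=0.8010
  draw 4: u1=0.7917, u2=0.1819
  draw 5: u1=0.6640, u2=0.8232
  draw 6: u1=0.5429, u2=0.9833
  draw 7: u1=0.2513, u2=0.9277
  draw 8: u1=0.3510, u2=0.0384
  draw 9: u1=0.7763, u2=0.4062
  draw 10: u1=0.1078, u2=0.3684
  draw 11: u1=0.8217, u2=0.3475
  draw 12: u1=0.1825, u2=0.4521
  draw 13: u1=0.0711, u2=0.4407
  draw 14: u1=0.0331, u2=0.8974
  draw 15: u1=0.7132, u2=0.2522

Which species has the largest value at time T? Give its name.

Dominant species at T: Q

t=0.000: Q=5 C=3 P=7 Z=9 B=7
Draw 1: a1=29.862, a2=0.999, a3=2.940, a4=0.625, a5=1.095, a0=35.521; τ=−ln(0.3113)/35.521=0.033 → t=0.033; u2·a0=0.3032·35.521=10.770 ≤ a1=29.862 → R1 fires; Q=7 C=3 P=7 Z=8 B=6
Draw 2: a1=22.752, a2=0.888, a3=2.520, a4=0.875, a5=1.533, a0=28.568; τ=−ln(0.9936)/28.568=0.000 → t=0.033; u2·a0=0.6578·28.568=18.792 ≤ a1=22.752 → R1 fires; Q=9 C=3 P=7 Z=7 B=5
Draw 3: a1=16.590, a2=0.777, a3=2.100, a4=1.125, a5=1.971, a0=22.563; τ=−ln(0.9950)/22.563=0.000 → t=0.033; u2·a0=0.8010·22.563=18.073; a1+a2=17.367 < 18.073 ≤ a1+…+a3=19.467 → R3 fires; Q=10 C=3 P=7 Z=7 B=4
Draw 4: a1=13.272, a2=0.777, a3=1.680, a4=1.250, a5=2.190, a0=19.169; τ=−ln(0.7917)/19.169=0.012 → t=0.045; u2·a0=0.1819·19.169=3.487 ≤ a1=13.272 → R1 fires; Q=12 C=3 P=7 Z=6 B=3
Draw 5: a1=8.532, a2=0.666, a3=1.260, a4=1.500, a5=2.628, a0=14.586; τ=−ln(0.6640)/14.586=0.028 → t=0.074; u2·a0=0.8232·14.586=12.007; a1+…+a4=11.958 < 12.007 ≤ a1+…+a5=14.586 → R5 fires; Q=11 C=2 P=7 Z=7 B=5
Draw 6: a1=16.590, a2=0.777, a3=2.100, a4=1.375, a5=1.606, a0=22.448; τ=−ln(0.5429)/22.448=0.027 → t=0.101; u2·a0=0.9833·22.448=22.073; a1+…+a4=20.842 < 22.073 ≤ a1+…+a5=22.448 → R5 fires; Q=10 C=1 P=7 Z=8 B=7
Draw 7: a1=26.544, a2=0.888, a3=2.940, a4=1.250, a5=0.730, a0=32.352; τ=−ln(0.2513)/32.352=0.043 → t=0.143; u2·a0=0.9277·32.352=30.013; a1+a2=27.432 < 30.013 ≤ a1+…+a3=30.372 → R3 fires; Q=11 C=1 P=7 Z=8 B=6
Draw 8: a1=22.752, a2=0.888, a3=2.520, a4=1.375, a5=0.803, a0=28.338; τ=−ln(0.3510)/28.338=0.037 → t=0.180; u2·a0=0.0384·28.338=1.088 ≤ a1=22.752 → R1 fires; Q=13 C=1 P=7 Z=7 B=5
Draw 9: a1=16.590, a2=0.777, a3=2.100, a4=1.625, a5=0.949, a0=22.041; τ=−ln(0.7763)/22.041=0.011 → t=0.192; u2·a0=0.4062·22.041=8.953 ≤ a1=16.590 → R1 fires; Q=15 C=1 P=7 Z=6 B=4
Draw 10: a1=11.376, a2=0.666, a3=1.680, a4=1.875, a5=1.095, a0=16.692; τ=−ln(0.1078)/16.692=0.133 → t=0.325; u2·a0=0.3684·16.692=6.149 ≤ a1=11.376 → R1 fires; Q=17 C=1 P=7 Z=5 B=3
Draw 11: a1=7.110, a2=0.555, a3=1.260, a4=2.125, a5=1.241, a0=12.291; τ=−ln(0.8217)/12.291=0.016 → t=0.341; u2·a0=0.3475·12.291=4.271 ≤ a1=7.110 → R1 fires; Q=19 C=1 P=7 Z=4 B=2
Draw 12: a1=3.792, a2=0.444, a3=0.840, a4=2.375, a5=1.387, a0=8.838; τ=−ln(0.1825)/8.838=0.192 → t=0.534; u2·a0=0.4521·8.838=3.996; a1=3.792 < 3.996 ≤ a1+a2=4.236 → R2 fires; Q=19 C=1 P=9 Z=3 B=3
Draw 13: a1=4.266, a2=0.333, a3=1.260, a4=2.375, a5=1.387, a0=9.621; τ=−ln(0.0711)/9.621=0.275 → t=0.809; u2·a0=0.4407·9.621=4.240 ≤ a1=4.266 → R1 fires; Q=21 C=1 P=9 Z=2 B=2
Draw 14: a1=1.896, a2=0.222, a3=0.840, a4=2.625, a5=1.533, a0=7.116; τ=−ln(0.0331)/7.116=0.479 → t=1.288; u2·a0=0.8974·7.116=6.386; a1+…+a4=5.583 < 6.386 ≤ a1+…+a5=7.116 → R5 fires; Q=20 C=0 P=9 Z=3 B=4
Draw 15: a1=5.688, a2=0.333, a3=1.680, a4=2.500, a5=0.000, a0=10.201; τ=−ln(0.7132)/10.201=0.033 → t=1.321 > T=1.31: stop.
At T=1.31: Q=20 C=0 P=9 Z=3 B=4; the largest is Q.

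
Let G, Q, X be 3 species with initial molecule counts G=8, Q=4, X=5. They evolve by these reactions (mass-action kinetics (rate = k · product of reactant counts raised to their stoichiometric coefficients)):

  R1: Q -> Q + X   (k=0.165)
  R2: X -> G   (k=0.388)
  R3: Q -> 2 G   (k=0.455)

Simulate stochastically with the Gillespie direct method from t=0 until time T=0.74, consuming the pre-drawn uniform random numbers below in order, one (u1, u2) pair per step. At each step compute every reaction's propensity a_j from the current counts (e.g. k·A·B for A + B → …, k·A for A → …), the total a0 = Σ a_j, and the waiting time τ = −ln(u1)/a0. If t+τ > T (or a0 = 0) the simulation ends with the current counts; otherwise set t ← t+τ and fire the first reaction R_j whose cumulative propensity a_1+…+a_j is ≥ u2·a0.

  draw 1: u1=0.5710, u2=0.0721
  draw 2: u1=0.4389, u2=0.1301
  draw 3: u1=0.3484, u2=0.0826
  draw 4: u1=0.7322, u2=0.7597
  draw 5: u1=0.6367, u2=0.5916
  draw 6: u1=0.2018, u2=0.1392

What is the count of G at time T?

t=0.000: G=8 Q=4 X=5
Draw 1: a1=0.660, a2=1.940, a3=1.820, a0=4.420; τ=−ln(0.5710)/4.420=0.127 → t=0.127; u2·a0=0.0721·4.420=0.319 ≤ a1=0.660 → R1 fires; G=8 Q=4 X=6
Draw 2: a1=0.660, a2=2.328, a3=1.820, a0=4.808; τ=−ln(0.4389)/4.808=0.171 → t=0.298; u2·a0=0.1301·4.808=0.626 ≤ a1=0.660 → R1 fires; G=8 Q=4 X=7
Draw 3: a1=0.660, a2=2.716, a3=1.820, a0=5.196; τ=−ln(0.3484)/5.196=0.203 → t=0.501; u2·a0=0.0826·5.196=0.429 ≤ a1=0.660 → R1 fires; G=8 Q=4 X=8
Draw 4: a1=0.660, a2=3.104, a3=1.820, a0=5.584; τ=−ln(0.7322)/5.584=0.056 → t=0.557; u2·a0=0.7597·5.584=4.242; a1+a2=3.764 < 4.242 ≤ a1+…+a3=5.584 → R3 fires; G=10 Q=3 X=8
Draw 5: a1=0.495, a2=3.104, a3=1.365, a0=4.964; τ=−ln(0.6367)/4.964=0.091 → t=0.648; u2·a0=0.5916·4.964=2.937; a1=0.495 < 2.937 ≤ a1+a2=3.599 → R2 fires; G=11 Q=3 X=7
Draw 6: a1=0.495, a2=2.716, a3=1.365, a0=4.576; τ=−ln(0.2018)/4.576=0.350 → t=0.998 > T=0.74: stop.
Read off G at T=0.74: 11

G at T = 11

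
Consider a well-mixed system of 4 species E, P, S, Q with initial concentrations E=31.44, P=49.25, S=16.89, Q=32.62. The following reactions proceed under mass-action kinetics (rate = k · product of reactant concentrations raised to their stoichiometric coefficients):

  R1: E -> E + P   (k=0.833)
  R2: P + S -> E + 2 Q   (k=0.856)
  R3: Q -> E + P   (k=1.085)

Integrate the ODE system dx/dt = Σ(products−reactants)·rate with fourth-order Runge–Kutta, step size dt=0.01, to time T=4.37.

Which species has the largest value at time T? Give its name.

Dominant species at T: P

RK4 with dt=0.01: 437 steps to T=4.37. Trajectory (selected grid times):
t=0.00: E=31.44 P=49.25 S=16.89 Q=32.62
t=0.49: E=75.11 P=84.26 S=0.00 Q=39.62
t=0.97: E=91.19 P=133.87 S=0.00 Q=23.54
t=1.46: E=100.90 P=182.95 S=0.00 Q=13.83
t=1.94: E=106.51 P=230.13 S=0.00 Q=8.22
t=2.43: E=109.90 P=277.75 S=0.00 Q=4.83
t=2.91: E=111.86 P=324.08 S=0.00 Q=2.87
t=3.40: E=113.04 P=371.18 S=0.00 Q=1.69
t=3.88: E=113.73 P=417.21 S=0.00 Q=1.00
t=4.37: E=114.14 P=464.14 S=0.00 Q=0.59
At T=4.37: E=114.14 P=464.14 S=0.00 Q=0.59; the largest is P.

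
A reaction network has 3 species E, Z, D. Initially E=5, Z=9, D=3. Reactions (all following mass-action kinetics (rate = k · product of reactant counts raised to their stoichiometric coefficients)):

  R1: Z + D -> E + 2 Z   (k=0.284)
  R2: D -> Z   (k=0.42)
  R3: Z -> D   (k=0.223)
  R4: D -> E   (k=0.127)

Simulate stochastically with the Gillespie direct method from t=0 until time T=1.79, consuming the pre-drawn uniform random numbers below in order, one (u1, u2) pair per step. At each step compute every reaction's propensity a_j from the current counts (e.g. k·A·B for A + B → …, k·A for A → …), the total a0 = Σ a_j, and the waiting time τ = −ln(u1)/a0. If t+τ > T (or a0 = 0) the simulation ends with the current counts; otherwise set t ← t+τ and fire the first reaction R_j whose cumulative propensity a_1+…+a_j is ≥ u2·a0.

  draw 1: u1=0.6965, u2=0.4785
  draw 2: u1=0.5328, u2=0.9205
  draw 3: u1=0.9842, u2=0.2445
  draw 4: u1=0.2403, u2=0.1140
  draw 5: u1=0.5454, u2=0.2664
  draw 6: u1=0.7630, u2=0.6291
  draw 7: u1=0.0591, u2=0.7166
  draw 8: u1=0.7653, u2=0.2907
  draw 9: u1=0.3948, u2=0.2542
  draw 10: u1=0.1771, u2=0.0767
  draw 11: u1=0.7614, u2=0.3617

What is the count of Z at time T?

t=0.000: E=5 Z=9 D=3
Draw 1: a1=7.668, a2=1.260, a3=2.007, a4=0.381, a0=11.316; τ=−ln(0.6965)/11.316=0.032 → t=0.032; u2·a0=0.4785·11.316=5.415 ≤ a1=7.668 → R1 fires; E=6 Z=10 D=2
Draw 2: a1=5.680, a2=0.840, a3=2.230, a4=0.254, a0=9.004; τ=−ln(0.5328)/9.004=0.070 → t=0.102; u2·a0=0.9205·9.004=8.288; a1+a2=6.520 < 8.288 ≤ a1+…+a3=8.750 → R3 fires; E=6 Z=9 D=3
Draw 3: a1=7.668, a2=1.260, a3=2.007, a4=0.381, a0=11.316; τ=−ln(0.9842)/11.316=0.001 → t=0.103; u2·a0=0.2445·11.316=2.767 ≤ a1=7.668 → R1 fires; E=7 Z=10 D=2
Draw 4: a1=5.680, a2=0.840, a3=2.230, a4=0.254, a0=9.004; τ=−ln(0.2403)/9.004=0.158 → t=0.262; u2·a0=0.1140·9.004=1.026 ≤ a1=5.680 → R1 fires; E=8 Z=11 D=1
Draw 5: a1=3.124, a2=0.420, a3=2.453, a4=0.127, a0=6.124; τ=−ln(0.5454)/6.124=0.099 → t=0.361; u2·a0=0.2664·6.124=1.631 ≤ a1=3.124 → R1 fires; E=9 Z=12 D=0
Draw 6: a1=0.000, a2=0.000, a3=2.676, a4=0.000, a0=2.676; τ=−ln(0.7630)/2.676=0.101 → t=0.462; u2·a0=0.6291·2.676=1.683; a1+a2=0.000 < 1.683 ≤ a1+…+a3=2.676 → R3 fires; E=9 Z=11 D=1
Draw 7: a1=3.124, a2=0.420, a3=2.453, a4=0.127, a0=6.124; τ=−ln(0.0591)/6.124=0.462 → t=0.924; u2·a0=0.7166·6.124=4.388; a1+a2=3.544 < 4.388 ≤ a1+…+a3=5.997 → R3 fires; E=9 Z=10 D=2
Draw 8: a1=5.680, a2=0.840, a3=2.230, a4=0.254, a0=9.004; τ=−ln(0.7653)/9.004=0.030 → t=0.953; u2·a0=0.2907·9.004=2.617 ≤ a1=5.680 → R1 fires; E=10 Z=11 D=1
Draw 9: a1=3.124, a2=0.420, a3=2.453, a4=0.127, a0=6.124; τ=−ln(0.3948)/6.124=0.152 → t=1.105; u2·a0=0.2542·6.124=1.557 ≤ a1=3.124 → R1 fires; E=11 Z=12 D=0
Draw 10: a1=0.000, a2=0.000, a3=2.676, a4=0.000, a0=2.676; τ=−ln(0.1771)/2.676=0.647 → t=1.752; u2·a0=0.0767·2.676=0.205; a1+a2=0.000 < 0.205 ≤ a1+…+a3=2.676 → R3 fires; E=11 Z=11 D=1
Draw 11: a1=3.124, a2=0.420, a3=2.453, a4=0.127, a0=6.124; τ=−ln(0.7614)/6.124=0.045 → t=1.796 > T=1.79: stop.
Read off Z at T=1.79: 11

Z at T = 11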